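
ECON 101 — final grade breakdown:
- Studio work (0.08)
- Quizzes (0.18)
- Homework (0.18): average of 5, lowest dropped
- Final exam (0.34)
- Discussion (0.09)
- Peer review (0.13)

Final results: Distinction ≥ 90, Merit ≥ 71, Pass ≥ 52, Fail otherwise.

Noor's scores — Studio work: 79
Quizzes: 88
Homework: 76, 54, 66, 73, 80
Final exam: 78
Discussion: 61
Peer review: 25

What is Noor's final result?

Pass

Homework: drop 54 → average of remaining 4 = 295/4 = 73.75
Weighted total:
  Studio work 79 × 0.08 = 6.32
  Quizzes 88 × 0.18 = 15.84
  Homework 73.75 × 0.18 = 13.275
  Final exam 78 × 0.34 = 26.52
  Discussion 61 × 0.09 = 5.49
  Peer review 25 × 0.13 = 3.25
Sum = 70.695
70.695 is ≥ 52 and < 71 → Pass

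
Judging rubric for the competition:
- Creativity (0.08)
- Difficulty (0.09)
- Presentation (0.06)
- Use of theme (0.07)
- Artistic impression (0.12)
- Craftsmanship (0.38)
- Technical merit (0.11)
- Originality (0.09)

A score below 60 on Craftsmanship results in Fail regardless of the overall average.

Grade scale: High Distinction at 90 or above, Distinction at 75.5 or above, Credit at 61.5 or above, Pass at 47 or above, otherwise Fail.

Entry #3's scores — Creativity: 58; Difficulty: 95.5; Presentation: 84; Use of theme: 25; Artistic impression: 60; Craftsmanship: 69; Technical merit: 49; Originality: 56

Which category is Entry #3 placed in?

Craftsmanship score 69 ≥ 60: minimum met.
Weighted total:
  Creativity 58 × 0.08 = 4.64
  Difficulty 95.5 × 0.09 = 8.595
  Presentation 84 × 0.06 = 5.04
  Use of theme 25 × 0.07 = 1.75
  Artistic impression 60 × 0.12 = 7.2
  Craftsmanship 69 × 0.38 = 26.22
  Technical merit 49 × 0.11 = 5.39
  Originality 56 × 0.09 = 5.04
Sum = 63.875
63.875 is ≥ 61.5 and < 75.5 → Credit

Credit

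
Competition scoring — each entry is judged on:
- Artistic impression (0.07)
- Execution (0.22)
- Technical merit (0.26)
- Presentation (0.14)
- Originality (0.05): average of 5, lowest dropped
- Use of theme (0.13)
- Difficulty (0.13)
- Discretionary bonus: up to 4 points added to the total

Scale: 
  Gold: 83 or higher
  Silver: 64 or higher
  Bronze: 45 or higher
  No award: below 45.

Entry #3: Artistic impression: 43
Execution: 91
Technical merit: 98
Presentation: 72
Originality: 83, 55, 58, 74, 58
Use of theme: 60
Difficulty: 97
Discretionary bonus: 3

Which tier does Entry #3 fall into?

Originality: drop 55 → average of remaining 4 = 273/4 = 68.25
Weighted total:
  Artistic impression 43 × 0.07 = 3.01
  Execution 91 × 0.22 = 20.02
  Technical merit 98 × 0.26 = 25.48
  Presentation 72 × 0.14 = 10.08
  Originality 68.25 × 0.05 = 3.4125
  Use of theme 60 × 0.13 = 7.8
  Difficulty 97 × 0.13 = 12.61
Sum = 82.4125
Discretionary bonus: 82.4125 + 3 = 85.4125
85.4125 ≥ 83 → Gold

Gold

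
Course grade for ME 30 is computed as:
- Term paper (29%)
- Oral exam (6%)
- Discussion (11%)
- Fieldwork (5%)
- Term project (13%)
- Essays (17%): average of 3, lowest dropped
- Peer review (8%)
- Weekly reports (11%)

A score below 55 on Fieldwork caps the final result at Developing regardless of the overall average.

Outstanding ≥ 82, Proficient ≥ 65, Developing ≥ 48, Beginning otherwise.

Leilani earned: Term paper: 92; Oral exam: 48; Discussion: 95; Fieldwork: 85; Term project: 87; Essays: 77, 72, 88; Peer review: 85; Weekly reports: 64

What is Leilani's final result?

Essays: drop 72 → average of remaining 2 = 165/2 = 82.5
Fieldwork score 85 ≥ 55: minimum met.
Weighted total:
  Term paper 92 × 0.29 = 26.68
  Oral exam 48 × 0.06 = 2.88
  Discussion 95 × 0.11 = 10.45
  Fieldwork 85 × 0.05 = 4.25
  Term project 87 × 0.13 = 11.31
  Essays 82.5 × 0.17 = 14.025
  Peer review 85 × 0.08 = 6.8
  Weekly reports 64 × 0.11 = 7.04
Sum = 83.435
83.435 ≥ 82 → Outstanding

Outstanding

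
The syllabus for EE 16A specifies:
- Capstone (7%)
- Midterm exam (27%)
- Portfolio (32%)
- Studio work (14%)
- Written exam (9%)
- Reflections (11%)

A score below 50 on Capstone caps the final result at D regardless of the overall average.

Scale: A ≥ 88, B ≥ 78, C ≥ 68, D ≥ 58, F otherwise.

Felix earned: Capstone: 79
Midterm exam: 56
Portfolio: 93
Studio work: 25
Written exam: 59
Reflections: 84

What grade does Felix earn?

C

Capstone score 79 ≥ 50: minimum met.
Weighted total:
  Capstone 79 × 0.07 = 5.53
  Midterm exam 56 × 0.27 = 15.12
  Portfolio 93 × 0.32 = 29.76
  Studio work 25 × 0.14 = 3.5
  Written exam 59 × 0.09 = 5.31
  Reflections 84 × 0.11 = 9.24
Sum = 68.46
68.46 is ≥ 68 and < 78 → C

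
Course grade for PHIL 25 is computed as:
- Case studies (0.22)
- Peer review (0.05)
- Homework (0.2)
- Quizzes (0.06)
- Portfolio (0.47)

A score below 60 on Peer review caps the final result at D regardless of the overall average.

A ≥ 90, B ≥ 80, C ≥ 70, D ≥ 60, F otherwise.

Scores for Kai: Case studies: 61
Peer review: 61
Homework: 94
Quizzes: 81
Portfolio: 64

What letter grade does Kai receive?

C

Peer review score 61 ≥ 60: minimum met.
Weighted total:
  Case studies 61 × 0.22 = 13.42
  Peer review 61 × 0.05 = 3.05
  Homework 94 × 0.2 = 18.8
  Quizzes 81 × 0.06 = 4.86
  Portfolio 64 × 0.47 = 30.08
Sum = 70.21
70.21 is ≥ 70 and < 80 → C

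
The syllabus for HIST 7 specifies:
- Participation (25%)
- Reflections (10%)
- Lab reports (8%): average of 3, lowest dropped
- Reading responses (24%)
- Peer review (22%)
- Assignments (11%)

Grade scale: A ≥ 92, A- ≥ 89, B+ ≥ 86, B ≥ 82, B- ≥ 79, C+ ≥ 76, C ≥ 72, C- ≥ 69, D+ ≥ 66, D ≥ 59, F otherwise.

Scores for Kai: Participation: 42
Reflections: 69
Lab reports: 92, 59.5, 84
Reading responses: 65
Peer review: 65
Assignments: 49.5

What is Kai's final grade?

D

Lab reports: drop 59.5 → average of remaining 2 = 176/2 = 88
Weighted total:
  Participation 42 × 0.25 = 10.5
  Reflections 69 × 0.1 = 6.9
  Lab reports 88 × 0.08 = 7.04
  Reading responses 65 × 0.24 = 15.6
  Peer review 65 × 0.22 = 14.3
  Assignments 49.5 × 0.11 = 5.445
Sum = 59.785
59.785 is ≥ 59 and < 66 → D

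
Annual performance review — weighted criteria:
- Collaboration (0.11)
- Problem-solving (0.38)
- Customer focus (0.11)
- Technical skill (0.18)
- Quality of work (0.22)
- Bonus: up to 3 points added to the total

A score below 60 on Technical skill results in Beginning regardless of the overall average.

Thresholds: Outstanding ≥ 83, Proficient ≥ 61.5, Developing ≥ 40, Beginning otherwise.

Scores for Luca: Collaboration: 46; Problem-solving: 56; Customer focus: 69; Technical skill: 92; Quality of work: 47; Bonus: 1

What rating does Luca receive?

Technical skill score 92 ≥ 60: minimum met.
Weighted total:
  Collaboration 46 × 0.11 = 5.06
  Problem-solving 56 × 0.38 = 21.28
  Customer focus 69 × 0.11 = 7.59
  Technical skill 92 × 0.18 = 16.56
  Quality of work 47 × 0.22 = 10.34
Sum = 60.83
Bonus: 60.83 + 1 = 61.83
61.83 is ≥ 61.5 and < 83 → Proficient

Proficient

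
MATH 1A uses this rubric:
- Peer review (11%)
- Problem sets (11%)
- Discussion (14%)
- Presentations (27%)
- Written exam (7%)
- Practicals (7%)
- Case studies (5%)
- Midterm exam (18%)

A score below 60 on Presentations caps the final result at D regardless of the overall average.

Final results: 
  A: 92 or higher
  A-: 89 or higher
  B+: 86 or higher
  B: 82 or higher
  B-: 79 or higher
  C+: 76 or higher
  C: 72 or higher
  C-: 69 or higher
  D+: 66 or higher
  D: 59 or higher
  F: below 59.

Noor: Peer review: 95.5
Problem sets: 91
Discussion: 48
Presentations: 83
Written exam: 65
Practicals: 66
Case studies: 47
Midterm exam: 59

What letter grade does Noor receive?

Presentations score 83 ≥ 60: minimum met.
Weighted total:
  Peer review 95.5 × 0.11 = 10.505
  Problem sets 91 × 0.11 = 10.01
  Discussion 48 × 0.14 = 6.72
  Presentations 83 × 0.27 = 22.41
  Written exam 65 × 0.07 = 4.55
  Practicals 66 × 0.07 = 4.62
  Case studies 47 × 0.05 = 2.35
  Midterm exam 59 × 0.18 = 10.62
Sum = 71.785
71.785 is ≥ 69 and < 72 → C-

C-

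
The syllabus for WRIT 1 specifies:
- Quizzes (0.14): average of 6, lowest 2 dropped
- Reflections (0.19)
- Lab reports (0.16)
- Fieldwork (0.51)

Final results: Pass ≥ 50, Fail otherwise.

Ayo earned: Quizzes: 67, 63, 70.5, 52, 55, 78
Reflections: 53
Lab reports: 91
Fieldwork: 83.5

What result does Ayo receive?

Quizzes: drop 52, 55 → average of remaining 4 = 278.5/4 = 69.625
Weighted total:
  Quizzes 69.625 × 0.14 = 9.7475
  Reflections 53 × 0.19 = 10.07
  Lab reports 91 × 0.16 = 14.56
  Fieldwork 83.5 × 0.51 = 42.585
Sum = 76.9625
76.9625 ≥ 50 → Pass

Pass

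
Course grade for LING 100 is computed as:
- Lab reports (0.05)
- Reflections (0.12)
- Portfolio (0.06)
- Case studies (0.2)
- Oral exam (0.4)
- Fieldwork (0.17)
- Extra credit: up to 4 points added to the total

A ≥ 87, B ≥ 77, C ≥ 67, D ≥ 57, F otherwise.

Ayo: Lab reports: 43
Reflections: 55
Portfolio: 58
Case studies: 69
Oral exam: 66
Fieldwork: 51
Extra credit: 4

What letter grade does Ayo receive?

Weighted total:
  Lab reports 43 × 0.05 = 2.15
  Reflections 55 × 0.12 = 6.6
  Portfolio 58 × 0.06 = 3.48
  Case studies 69 × 0.2 = 13.8
  Oral exam 66 × 0.4 = 26.4
  Fieldwork 51 × 0.17 = 8.67
Sum = 61.1
Extra credit: 61.1 + 4 = 65.1
65.1 is ≥ 57 and < 67 → D

D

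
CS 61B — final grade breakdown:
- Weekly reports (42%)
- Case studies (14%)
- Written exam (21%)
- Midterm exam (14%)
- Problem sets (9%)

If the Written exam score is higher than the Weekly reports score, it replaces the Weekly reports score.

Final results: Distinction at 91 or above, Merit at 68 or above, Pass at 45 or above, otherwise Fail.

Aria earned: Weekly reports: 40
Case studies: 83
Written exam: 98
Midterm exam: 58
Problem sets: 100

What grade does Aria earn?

Written exam (98) > Weekly reports (40), so Weekly reports counts as 98.
Weighted total:
  Weekly reports 98 × 0.42 = 41.16
  Case studies 83 × 0.14 = 11.62
  Written exam 98 × 0.21 = 20.58
  Midterm exam 58 × 0.14 = 8.12
  Problem sets 100 × 0.09 = 9
Sum = 90.48
90.48 is ≥ 68 and < 91 → Merit

Merit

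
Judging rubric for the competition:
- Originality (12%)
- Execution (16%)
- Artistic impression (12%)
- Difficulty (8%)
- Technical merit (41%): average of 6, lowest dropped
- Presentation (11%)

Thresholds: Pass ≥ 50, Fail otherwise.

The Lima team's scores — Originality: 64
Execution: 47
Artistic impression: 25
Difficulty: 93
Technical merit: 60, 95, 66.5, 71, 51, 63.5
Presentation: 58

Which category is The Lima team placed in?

Technical merit: drop 51 → average of remaining 5 = 356/5 = 71.2
Weighted total:
  Originality 64 × 0.12 = 7.68
  Execution 47 × 0.16 = 7.52
  Artistic impression 25 × 0.12 = 3
  Difficulty 93 × 0.08 = 7.44
  Technical merit 71.2 × 0.41 = 29.192
  Presentation 58 × 0.11 = 6.38
Sum = 61.212
61.212 ≥ 50 → Pass

Pass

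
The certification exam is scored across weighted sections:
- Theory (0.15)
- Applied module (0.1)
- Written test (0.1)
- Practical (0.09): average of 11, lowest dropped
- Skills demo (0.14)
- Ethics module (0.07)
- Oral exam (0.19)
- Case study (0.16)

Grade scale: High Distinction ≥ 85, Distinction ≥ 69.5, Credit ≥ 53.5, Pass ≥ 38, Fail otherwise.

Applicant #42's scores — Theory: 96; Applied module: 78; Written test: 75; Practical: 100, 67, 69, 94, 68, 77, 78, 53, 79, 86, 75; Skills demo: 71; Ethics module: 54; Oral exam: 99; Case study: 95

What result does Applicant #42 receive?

Distinction

Practical: drop 53 → average of remaining 10 = 793/10 = 79.3
Weighted total:
  Theory 96 × 0.15 = 14.4
  Applied module 78 × 0.1 = 7.8
  Written test 75 × 0.1 = 7.5
  Practical 79.3 × 0.09 = 7.137
  Skills demo 71 × 0.14 = 9.94
  Ethics module 54 × 0.07 = 3.78
  Oral exam 99 × 0.19 = 18.81
  Case study 95 × 0.16 = 15.2
Sum = 84.567
84.567 is ≥ 69.5 and < 85 → Distinction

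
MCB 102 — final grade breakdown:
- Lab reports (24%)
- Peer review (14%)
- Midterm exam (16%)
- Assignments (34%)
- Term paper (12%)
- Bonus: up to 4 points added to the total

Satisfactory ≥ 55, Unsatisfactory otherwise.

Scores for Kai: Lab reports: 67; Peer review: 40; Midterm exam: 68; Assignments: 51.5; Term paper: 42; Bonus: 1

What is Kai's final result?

Weighted total:
  Lab reports 67 × 0.24 = 16.08
  Peer review 40 × 0.14 = 5.6
  Midterm exam 68 × 0.16 = 10.88
  Assignments 51.5 × 0.34 = 17.51
  Term paper 42 × 0.12 = 5.04
Sum = 55.11
Bonus: 55.11 + 1 = 56.11
56.11 ≥ 55 → Satisfactory

Satisfactory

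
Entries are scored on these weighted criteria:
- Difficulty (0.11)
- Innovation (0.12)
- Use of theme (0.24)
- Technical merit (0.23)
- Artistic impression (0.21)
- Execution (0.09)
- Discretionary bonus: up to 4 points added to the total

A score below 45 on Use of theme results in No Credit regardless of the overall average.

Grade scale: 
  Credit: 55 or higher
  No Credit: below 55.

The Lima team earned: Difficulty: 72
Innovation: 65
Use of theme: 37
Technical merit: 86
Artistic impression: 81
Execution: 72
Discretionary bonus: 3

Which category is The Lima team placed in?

Use of theme score 37 < 45: minimum not met.
Weighted total:
  Difficulty 72 × 0.11 = 7.92
  Innovation 65 × 0.12 = 7.8
  Use of theme 37 × 0.24 = 8.88
  Technical merit 86 × 0.23 = 19.78
  Artistic impression 81 × 0.21 = 17.01
  Execution 72 × 0.09 = 6.48
Sum = 67.87
Discretionary bonus: 67.87 + 3 = 70.87
Because the Use of theme minimum was not met, the result is No Credit.

No Credit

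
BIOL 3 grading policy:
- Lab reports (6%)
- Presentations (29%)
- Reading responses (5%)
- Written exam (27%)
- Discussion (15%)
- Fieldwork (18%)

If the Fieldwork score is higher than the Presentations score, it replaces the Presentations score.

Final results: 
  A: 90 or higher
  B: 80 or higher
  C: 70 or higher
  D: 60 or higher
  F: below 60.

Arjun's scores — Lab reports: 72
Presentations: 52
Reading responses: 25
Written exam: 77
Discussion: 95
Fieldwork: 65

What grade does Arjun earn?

Fieldwork (65) > Presentations (52), so Presentations counts as 65.
Weighted total:
  Lab reports 72 × 0.06 = 4.32
  Presentations 65 × 0.29 = 18.85
  Reading responses 25 × 0.05 = 1.25
  Written exam 77 × 0.27 = 20.79
  Discussion 95 × 0.15 = 14.25
  Fieldwork 65 × 0.18 = 11.7
Sum = 71.16
71.16 is ≥ 70 and < 80 → C

C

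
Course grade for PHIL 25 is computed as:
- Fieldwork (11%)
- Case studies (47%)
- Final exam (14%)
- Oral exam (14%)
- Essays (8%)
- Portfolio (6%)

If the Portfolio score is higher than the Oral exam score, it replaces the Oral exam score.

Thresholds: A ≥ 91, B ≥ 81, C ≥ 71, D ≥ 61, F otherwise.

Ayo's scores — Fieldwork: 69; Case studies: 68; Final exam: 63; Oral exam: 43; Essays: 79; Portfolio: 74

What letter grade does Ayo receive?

D

Portfolio (74) > Oral exam (43), so Oral exam counts as 74.
Weighted total:
  Fieldwork 69 × 0.11 = 7.59
  Case studies 68 × 0.47 = 31.96
  Final exam 63 × 0.14 = 8.82
  Oral exam 74 × 0.14 = 10.36
  Essays 79 × 0.08 = 6.32
  Portfolio 74 × 0.06 = 4.44
Sum = 69.49
69.49 is ≥ 61 and < 71 → D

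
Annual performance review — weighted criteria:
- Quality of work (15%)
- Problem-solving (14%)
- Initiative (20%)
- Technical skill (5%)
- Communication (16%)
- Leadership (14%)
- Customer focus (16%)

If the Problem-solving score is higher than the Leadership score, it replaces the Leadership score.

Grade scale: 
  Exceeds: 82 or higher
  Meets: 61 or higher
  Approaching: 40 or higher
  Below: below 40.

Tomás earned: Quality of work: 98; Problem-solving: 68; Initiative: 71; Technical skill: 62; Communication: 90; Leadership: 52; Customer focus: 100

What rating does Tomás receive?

Meets

Problem-solving (68) > Leadership (52), so Leadership counts as 68.
Weighted total:
  Quality of work 98 × 0.15 = 14.7
  Problem-solving 68 × 0.14 = 9.52
  Initiative 71 × 0.2 = 14.2
  Technical skill 62 × 0.05 = 3.1
  Communication 90 × 0.16 = 14.4
  Leadership 68 × 0.14 = 9.52
  Customer focus 100 × 0.16 = 16
Sum = 81.44
81.44 is ≥ 61 and < 82 → Meets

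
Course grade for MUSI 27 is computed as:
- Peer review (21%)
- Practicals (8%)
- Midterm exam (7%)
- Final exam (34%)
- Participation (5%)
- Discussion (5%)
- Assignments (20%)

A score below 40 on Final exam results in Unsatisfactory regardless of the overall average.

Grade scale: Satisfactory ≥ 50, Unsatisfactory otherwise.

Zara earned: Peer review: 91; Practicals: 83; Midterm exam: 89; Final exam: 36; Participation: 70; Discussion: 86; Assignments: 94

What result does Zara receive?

Unsatisfactory

Final exam score 36 < 40: minimum not met.
Weighted total:
  Peer review 91 × 0.21 = 19.11
  Practicals 83 × 0.08 = 6.64
  Midterm exam 89 × 0.07 = 6.23
  Final exam 36 × 0.34 = 12.24
  Participation 70 × 0.05 = 3.5
  Discussion 86 × 0.05 = 4.3
  Assignments 94 × 0.2 = 18.8
Sum = 70.82
Because the Final exam minimum was not met, the result is Unsatisfactory.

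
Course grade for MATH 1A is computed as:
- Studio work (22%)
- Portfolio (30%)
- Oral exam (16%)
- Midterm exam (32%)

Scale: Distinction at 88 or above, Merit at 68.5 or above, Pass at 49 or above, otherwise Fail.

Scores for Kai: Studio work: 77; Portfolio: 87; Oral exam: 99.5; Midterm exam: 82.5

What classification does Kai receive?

Weighted total:
  Studio work 77 × 0.22 = 16.94
  Portfolio 87 × 0.3 = 26.1
  Oral exam 99.5 × 0.16 = 15.92
  Midterm exam 82.5 × 0.32 = 26.4
Sum = 85.36
85.36 is ≥ 68.5 and < 88 → Merit

Merit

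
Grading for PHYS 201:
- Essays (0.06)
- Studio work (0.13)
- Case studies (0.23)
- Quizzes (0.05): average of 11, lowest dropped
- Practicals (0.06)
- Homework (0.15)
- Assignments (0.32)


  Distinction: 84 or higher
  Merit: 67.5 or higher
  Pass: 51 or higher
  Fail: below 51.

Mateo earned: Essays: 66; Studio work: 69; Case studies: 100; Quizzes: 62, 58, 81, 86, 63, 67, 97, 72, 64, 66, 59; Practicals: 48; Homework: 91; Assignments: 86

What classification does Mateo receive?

Merit

Quizzes: drop 58 → average of remaining 10 = 717/10 = 71.7
Weighted total:
  Essays 66 × 0.06 = 3.96
  Studio work 69 × 0.13 = 8.97
  Case studies 100 × 0.23 = 23
  Quizzes 71.7 × 0.05 = 3.585
  Practicals 48 × 0.06 = 2.88
  Homework 91 × 0.15 = 13.65
  Assignments 86 × 0.32 = 27.52
Sum = 83.565
83.565 is ≥ 67.5 and < 84 → Merit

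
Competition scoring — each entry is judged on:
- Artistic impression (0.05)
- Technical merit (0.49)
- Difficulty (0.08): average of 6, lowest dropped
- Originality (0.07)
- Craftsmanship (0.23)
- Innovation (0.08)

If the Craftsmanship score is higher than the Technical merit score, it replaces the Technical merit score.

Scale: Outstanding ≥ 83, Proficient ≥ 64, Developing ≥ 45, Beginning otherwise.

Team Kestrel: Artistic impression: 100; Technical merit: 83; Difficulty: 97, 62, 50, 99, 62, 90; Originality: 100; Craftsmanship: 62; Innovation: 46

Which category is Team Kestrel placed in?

Proficient

Difficulty: drop 50 → average of remaining 5 = 410/5 = 82
Craftsmanship (62) ≤ Technical merit (83), so Technical merit stays at 83.
Weighted total:
  Artistic impression 100 × 0.05 = 5
  Technical merit 83 × 0.49 = 40.67
  Difficulty 82 × 0.08 = 6.56
  Originality 100 × 0.07 = 7
  Craftsmanship 62 × 0.23 = 14.26
  Innovation 46 × 0.08 = 3.68
Sum = 77.17
77.17 is ≥ 64 and < 83 → Proficient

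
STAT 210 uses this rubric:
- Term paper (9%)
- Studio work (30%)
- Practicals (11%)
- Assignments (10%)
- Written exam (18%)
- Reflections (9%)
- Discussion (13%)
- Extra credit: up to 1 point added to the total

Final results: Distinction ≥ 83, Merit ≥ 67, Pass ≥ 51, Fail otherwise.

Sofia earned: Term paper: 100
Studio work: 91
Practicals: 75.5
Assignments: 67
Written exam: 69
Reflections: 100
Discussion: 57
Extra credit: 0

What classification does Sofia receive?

Weighted total:
  Term paper 100 × 0.09 = 9
  Studio work 91 × 0.3 = 27.3
  Practicals 75.5 × 0.11 = 8.305
  Assignments 67 × 0.1 = 6.7
  Written exam 69 × 0.18 = 12.42
  Reflections 100 × 0.09 = 9
  Discussion 57 × 0.13 = 7.41
Sum = 80.135
Extra credit: 80.135 + 0 = 80.135
80.135 is ≥ 67 and < 83 → Merit

Merit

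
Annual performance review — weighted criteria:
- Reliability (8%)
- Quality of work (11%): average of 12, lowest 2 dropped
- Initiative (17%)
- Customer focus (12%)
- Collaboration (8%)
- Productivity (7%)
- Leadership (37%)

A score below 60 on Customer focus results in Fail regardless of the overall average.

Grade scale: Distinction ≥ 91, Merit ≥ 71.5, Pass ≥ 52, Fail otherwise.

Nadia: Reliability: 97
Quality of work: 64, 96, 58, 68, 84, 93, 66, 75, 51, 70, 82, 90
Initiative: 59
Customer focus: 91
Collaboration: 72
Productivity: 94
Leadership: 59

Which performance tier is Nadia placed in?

Quality of work: drop 51, 58 → average of remaining 10 = 788/10 = 78.8
Customer focus score 91 ≥ 60: minimum met.
Weighted total:
  Reliability 97 × 0.08 = 7.76
  Quality of work 78.8 × 0.11 = 8.668
  Initiative 59 × 0.17 = 10.03
  Customer focus 91 × 0.12 = 10.92
  Collaboration 72 × 0.08 = 5.76
  Productivity 94 × 0.07 = 6.58
  Leadership 59 × 0.37 = 21.83
Sum = 71.548
71.548 is ≥ 71.5 and < 91 → Merit

Merit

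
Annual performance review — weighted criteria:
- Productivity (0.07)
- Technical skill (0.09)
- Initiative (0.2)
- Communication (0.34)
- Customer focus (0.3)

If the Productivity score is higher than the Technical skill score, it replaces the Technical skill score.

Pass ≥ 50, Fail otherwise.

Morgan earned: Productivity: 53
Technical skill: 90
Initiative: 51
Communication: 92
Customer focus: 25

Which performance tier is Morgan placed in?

Productivity (53) ≤ Technical skill (90), so Technical skill stays at 90.
Weighted total:
  Productivity 53 × 0.07 = 3.71
  Technical skill 90 × 0.09 = 8.1
  Initiative 51 × 0.2 = 10.2
  Communication 92 × 0.34 = 31.28
  Customer focus 25 × 0.3 = 7.5
Sum = 60.79
60.79 ≥ 50 → Pass

Pass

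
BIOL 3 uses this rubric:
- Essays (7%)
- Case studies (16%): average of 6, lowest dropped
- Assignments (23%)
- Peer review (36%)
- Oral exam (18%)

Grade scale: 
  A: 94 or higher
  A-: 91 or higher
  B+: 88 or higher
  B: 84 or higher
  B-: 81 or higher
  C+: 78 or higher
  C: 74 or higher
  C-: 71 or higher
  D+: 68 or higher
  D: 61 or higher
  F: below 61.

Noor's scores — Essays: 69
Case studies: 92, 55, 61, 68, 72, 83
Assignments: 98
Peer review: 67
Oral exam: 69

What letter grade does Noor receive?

Case studies: drop 55 → average of remaining 5 = 376/5 = 75.2
Weighted total:
  Essays 69 × 0.07 = 4.83
  Case studies 75.2 × 0.16 = 12.032
  Assignments 98 × 0.23 = 22.54
  Peer review 67 × 0.36 = 24.12
  Oral exam 69 × 0.18 = 12.42
Sum = 75.942
75.942 is ≥ 74 and < 78 → C

C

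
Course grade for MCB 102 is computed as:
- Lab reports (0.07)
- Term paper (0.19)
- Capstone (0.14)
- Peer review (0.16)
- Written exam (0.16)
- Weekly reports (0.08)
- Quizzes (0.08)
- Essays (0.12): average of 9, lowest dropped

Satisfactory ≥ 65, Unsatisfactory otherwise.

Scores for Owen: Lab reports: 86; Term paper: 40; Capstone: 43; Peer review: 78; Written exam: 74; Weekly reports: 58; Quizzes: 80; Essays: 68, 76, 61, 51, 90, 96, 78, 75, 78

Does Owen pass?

Essays: drop 51 → average of remaining 8 = 622/8 = 77.75
Weighted total:
  Lab reports 86 × 0.07 = 6.02
  Term paper 40 × 0.19 = 7.6
  Capstone 43 × 0.14 = 6.02
  Peer review 78 × 0.16 = 12.48
  Written exam 74 × 0.16 = 11.84
  Weekly reports 58 × 0.08 = 4.64
  Quizzes 80 × 0.08 = 6.4
  Essays 77.75 × 0.12 = 9.33
Sum = 64.33
64.33 < 65 → Unsatisfactory

Unsatisfactory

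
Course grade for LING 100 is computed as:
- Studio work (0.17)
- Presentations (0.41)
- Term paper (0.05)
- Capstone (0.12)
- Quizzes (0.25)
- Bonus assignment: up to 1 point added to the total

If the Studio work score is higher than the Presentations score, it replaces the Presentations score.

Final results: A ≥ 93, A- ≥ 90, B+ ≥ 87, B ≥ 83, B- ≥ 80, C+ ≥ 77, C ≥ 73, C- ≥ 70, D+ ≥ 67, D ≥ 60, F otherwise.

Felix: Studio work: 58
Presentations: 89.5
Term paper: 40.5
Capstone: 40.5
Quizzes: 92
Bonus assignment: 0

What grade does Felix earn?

Studio work (58) ≤ Presentations (89.5), so Presentations stays at 89.5.
Weighted total:
  Studio work 58 × 0.17 = 9.86
  Presentations 89.5 × 0.41 = 36.695
  Term paper 40.5 × 0.05 = 2.025
  Capstone 40.5 × 0.12 = 4.86
  Quizzes 92 × 0.25 = 23
Sum = 76.44
Bonus assignment: 76.44 + 0 = 76.44
76.44 is ≥ 73 and < 77 → C

C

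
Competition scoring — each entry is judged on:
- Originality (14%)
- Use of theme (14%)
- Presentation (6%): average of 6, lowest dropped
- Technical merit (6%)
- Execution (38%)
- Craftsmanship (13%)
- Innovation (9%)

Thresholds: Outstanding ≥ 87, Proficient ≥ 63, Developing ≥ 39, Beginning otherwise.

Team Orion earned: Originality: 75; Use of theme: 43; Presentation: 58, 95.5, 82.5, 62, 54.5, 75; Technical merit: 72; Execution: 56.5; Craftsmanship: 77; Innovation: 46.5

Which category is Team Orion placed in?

Presentation: drop 54.5 → average of remaining 5 = 373/5 = 74.6
Weighted total:
  Originality 75 × 0.14 = 10.5
  Use of theme 43 × 0.14 = 6.02
  Presentation 74.6 × 0.06 = 4.476
  Technical merit 72 × 0.06 = 4.32
  Execution 56.5 × 0.38 = 21.47
  Craftsmanship 77 × 0.13 = 10.01
  Innovation 46.5 × 0.09 = 4.185
Sum = 60.981
60.981 is ≥ 39 and < 63 → Developing

Developing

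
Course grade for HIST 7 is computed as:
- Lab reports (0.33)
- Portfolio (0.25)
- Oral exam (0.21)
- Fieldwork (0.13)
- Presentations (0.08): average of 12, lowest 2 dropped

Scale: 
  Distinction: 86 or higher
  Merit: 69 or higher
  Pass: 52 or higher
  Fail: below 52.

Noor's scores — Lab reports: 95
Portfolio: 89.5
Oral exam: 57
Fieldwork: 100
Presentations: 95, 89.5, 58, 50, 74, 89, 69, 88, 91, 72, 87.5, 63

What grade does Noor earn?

Merit

Presentations: drop 50, 58 → average of remaining 10 = 818/10 = 81.8
Weighted total:
  Lab reports 95 × 0.33 = 31.35
  Portfolio 89.5 × 0.25 = 22.375
  Oral exam 57 × 0.21 = 11.97
  Fieldwork 100 × 0.13 = 13
  Presentations 81.8 × 0.08 = 6.544
Sum = 85.239
85.239 is ≥ 69 and < 86 → Merit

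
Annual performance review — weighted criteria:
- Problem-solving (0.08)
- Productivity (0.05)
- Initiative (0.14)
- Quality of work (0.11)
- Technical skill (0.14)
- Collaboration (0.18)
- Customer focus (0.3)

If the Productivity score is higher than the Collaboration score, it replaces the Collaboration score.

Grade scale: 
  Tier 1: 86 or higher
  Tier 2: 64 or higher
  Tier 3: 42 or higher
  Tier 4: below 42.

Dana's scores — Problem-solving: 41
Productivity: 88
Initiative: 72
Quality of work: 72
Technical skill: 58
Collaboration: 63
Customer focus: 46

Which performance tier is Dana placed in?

Tier 3

Productivity (88) > Collaboration (63), so Collaboration counts as 88.
Weighted total:
  Problem-solving 41 × 0.08 = 3.28
  Productivity 88 × 0.05 = 4.4
  Initiative 72 × 0.14 = 10.08
  Quality of work 72 × 0.11 = 7.92
  Technical skill 58 × 0.14 = 8.12
  Collaboration 88 × 0.18 = 15.84
  Customer focus 46 × 0.3 = 13.8
Sum = 63.44
63.44 is ≥ 42 and < 64 → Tier 3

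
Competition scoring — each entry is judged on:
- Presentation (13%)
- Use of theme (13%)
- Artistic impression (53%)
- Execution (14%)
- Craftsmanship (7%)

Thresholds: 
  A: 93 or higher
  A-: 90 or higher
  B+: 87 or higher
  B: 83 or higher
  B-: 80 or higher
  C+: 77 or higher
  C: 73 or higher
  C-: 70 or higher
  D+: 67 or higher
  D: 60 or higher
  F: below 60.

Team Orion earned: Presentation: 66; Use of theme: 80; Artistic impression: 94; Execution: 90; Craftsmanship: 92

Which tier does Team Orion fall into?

Weighted total:
  Presentation 66 × 0.13 = 8.58
  Use of theme 80 × 0.13 = 10.4
  Artistic impression 94 × 0.53 = 49.82
  Execution 90 × 0.14 = 12.6
  Craftsmanship 92 × 0.07 = 6.44
Sum = 87.84
87.84 is ≥ 87 and < 90 → B+

B+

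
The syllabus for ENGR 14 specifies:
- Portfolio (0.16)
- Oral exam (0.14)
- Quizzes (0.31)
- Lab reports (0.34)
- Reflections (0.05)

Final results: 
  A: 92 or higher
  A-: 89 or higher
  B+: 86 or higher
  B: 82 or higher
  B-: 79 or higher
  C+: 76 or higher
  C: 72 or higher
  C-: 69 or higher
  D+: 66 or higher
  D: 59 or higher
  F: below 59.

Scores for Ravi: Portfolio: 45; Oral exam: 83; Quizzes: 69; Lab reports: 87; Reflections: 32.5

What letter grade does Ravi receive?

C-

Weighted total:
  Portfolio 45 × 0.16 = 7.2
  Oral exam 83 × 0.14 = 11.62
  Quizzes 69 × 0.31 = 21.39
  Lab reports 87 × 0.34 = 29.58
  Reflections 32.5 × 0.05 = 1.625
Sum = 71.415
71.415 is ≥ 69 and < 72 → C-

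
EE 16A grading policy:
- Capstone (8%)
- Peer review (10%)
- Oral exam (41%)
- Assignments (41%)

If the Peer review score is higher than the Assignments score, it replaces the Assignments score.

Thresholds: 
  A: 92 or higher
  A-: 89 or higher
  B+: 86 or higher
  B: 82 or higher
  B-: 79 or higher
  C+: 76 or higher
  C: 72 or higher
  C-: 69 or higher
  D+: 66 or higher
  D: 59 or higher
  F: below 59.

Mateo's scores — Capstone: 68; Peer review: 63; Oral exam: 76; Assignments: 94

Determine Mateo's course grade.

Peer review (63) ≤ Assignments (94), so Assignments stays at 94.
Weighted total:
  Capstone 68 × 0.08 = 5.44
  Peer review 63 × 0.1 = 6.3
  Oral exam 76 × 0.41 = 31.16
  Assignments 94 × 0.41 = 38.54
Sum = 81.44
81.44 is ≥ 79 and < 82 → B-

B-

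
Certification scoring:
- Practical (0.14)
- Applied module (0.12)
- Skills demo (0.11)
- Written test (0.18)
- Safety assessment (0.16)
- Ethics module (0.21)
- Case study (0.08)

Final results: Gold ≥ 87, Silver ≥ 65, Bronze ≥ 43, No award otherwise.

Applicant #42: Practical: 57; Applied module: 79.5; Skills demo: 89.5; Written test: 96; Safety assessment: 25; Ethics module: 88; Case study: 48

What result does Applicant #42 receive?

Silver

Weighted total:
  Practical 57 × 0.14 = 7.98
  Applied module 79.5 × 0.12 = 9.54
  Skills demo 89.5 × 0.11 = 9.845
  Written test 96 × 0.18 = 17.28
  Safety assessment 25 × 0.16 = 4
  Ethics module 88 × 0.21 = 18.48
  Case study 48 × 0.08 = 3.84
Sum = 70.965
70.965 is ≥ 65 and < 87 → Silver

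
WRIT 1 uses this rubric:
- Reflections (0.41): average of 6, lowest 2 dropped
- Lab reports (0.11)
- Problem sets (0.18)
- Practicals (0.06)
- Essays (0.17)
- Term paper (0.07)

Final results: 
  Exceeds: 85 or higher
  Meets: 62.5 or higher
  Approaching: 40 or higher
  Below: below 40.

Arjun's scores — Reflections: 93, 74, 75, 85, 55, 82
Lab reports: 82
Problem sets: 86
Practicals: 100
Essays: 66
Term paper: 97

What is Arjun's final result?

Reflections: drop 55, 74 → average of remaining 4 = 335/4 = 83.75
Weighted total:
  Reflections 83.75 × 0.41 = 34.3375
  Lab reports 82 × 0.11 = 9.02
  Problem sets 86 × 0.18 = 15.48
  Practicals 100 × 0.06 = 6
  Essays 66 × 0.17 = 11.22
  Term paper 97 × 0.07 = 6.79
Sum = 82.8475
82.8475 is ≥ 62.5 and < 85 → Meets

Meets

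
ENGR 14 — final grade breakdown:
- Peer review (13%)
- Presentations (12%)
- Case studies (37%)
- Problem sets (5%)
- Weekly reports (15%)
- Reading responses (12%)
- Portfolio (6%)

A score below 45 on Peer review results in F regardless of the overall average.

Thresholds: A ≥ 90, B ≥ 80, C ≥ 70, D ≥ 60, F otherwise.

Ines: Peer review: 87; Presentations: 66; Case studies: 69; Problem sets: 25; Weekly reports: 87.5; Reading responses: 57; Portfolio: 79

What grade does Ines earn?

Peer review score 87 ≥ 45: minimum met.
Weighted total:
  Peer review 87 × 0.13 = 11.31
  Presentations 66 × 0.12 = 7.92
  Case studies 69 × 0.37 = 25.53
  Problem sets 25 × 0.05 = 1.25
  Weekly reports 87.5 × 0.15 = 13.125
  Reading responses 57 × 0.12 = 6.84
  Portfolio 79 × 0.06 = 4.74
Sum = 70.715
70.715 is ≥ 70 and < 80 → C

C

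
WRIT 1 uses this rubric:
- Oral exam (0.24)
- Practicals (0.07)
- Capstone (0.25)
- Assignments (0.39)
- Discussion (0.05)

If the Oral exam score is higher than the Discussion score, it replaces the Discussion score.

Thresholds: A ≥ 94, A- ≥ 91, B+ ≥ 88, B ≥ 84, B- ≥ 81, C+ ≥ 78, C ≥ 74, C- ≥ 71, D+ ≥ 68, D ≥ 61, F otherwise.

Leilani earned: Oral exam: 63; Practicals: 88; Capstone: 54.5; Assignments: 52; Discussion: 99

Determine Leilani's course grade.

Oral exam (63) ≤ Discussion (99), so Discussion stays at 99.
Weighted total:
  Oral exam 63 × 0.24 = 15.12
  Practicals 88 × 0.07 = 6.16
  Capstone 54.5 × 0.25 = 13.625
  Assignments 52 × 0.39 = 20.28
  Discussion 99 × 0.05 = 4.95
Sum = 60.135
60.135 < 61 → F

F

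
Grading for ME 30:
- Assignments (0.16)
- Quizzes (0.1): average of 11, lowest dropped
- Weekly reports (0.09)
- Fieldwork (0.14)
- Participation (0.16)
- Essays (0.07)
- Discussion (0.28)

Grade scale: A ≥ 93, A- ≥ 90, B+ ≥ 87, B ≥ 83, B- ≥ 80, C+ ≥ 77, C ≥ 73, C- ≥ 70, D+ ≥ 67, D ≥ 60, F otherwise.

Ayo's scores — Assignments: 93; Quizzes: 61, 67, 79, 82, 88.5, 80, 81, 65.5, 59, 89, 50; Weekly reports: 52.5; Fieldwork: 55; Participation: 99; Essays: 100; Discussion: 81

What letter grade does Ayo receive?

Quizzes: drop 50 → average of remaining 10 = 752/10 = 75.2
Weighted total:
  Assignments 93 × 0.16 = 14.88
  Quizzes 75.2 × 0.1 = 7.52
  Weekly reports 52.5 × 0.09 = 4.725
  Fieldwork 55 × 0.14 = 7.7
  Participation 99 × 0.16 = 15.84
  Essays 100 × 0.07 = 7
  Discussion 81 × 0.28 = 22.68
Sum = 80.345
80.345 is ≥ 80 and < 83 → B-

B-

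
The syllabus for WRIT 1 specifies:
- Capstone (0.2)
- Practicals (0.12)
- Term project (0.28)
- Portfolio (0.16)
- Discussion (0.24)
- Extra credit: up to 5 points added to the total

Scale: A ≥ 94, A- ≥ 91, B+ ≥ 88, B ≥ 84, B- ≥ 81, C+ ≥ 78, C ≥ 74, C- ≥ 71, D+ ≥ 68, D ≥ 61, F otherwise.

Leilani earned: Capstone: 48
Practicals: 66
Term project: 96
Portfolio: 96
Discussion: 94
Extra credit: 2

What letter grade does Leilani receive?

B

Weighted total:
  Capstone 48 × 0.2 = 9.6
  Practicals 66 × 0.12 = 7.92
  Term project 96 × 0.28 = 26.88
  Portfolio 96 × 0.16 = 15.36
  Discussion 94 × 0.24 = 22.56
Sum = 82.32
Extra credit: 82.32 + 2 = 84.32
84.32 is ≥ 84 and < 88 → B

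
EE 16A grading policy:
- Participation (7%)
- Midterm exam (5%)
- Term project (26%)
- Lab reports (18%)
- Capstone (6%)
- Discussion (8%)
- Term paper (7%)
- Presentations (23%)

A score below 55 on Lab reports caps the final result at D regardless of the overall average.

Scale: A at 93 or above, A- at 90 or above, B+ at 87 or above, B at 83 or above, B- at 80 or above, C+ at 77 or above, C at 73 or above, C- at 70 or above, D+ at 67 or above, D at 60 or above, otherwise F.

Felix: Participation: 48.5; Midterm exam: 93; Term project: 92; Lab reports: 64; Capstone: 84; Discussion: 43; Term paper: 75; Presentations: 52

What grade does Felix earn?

Lab reports score 64 ≥ 55: minimum met.
Weighted total:
  Participation 48.5 × 0.07 = 3.395
  Midterm exam 93 × 0.05 = 4.65
  Term project 92 × 0.26 = 23.92
  Lab reports 64 × 0.18 = 11.52
  Capstone 84 × 0.06 = 5.04
  Discussion 43 × 0.08 = 3.44
  Term paper 75 × 0.07 = 5.25
  Presentations 52 × 0.23 = 11.96
Sum = 69.175
69.175 is ≥ 67 and < 70 → D+

D+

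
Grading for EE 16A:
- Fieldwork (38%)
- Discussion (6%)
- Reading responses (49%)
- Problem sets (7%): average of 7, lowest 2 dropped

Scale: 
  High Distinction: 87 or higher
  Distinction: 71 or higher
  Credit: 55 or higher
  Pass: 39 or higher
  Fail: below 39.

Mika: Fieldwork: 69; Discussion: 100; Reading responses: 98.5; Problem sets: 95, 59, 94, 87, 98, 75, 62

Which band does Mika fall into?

Distinction

Problem sets: drop 59, 62 → average of remaining 5 = 449/5 = 89.8
Weighted total:
  Fieldwork 69 × 0.38 = 26.22
  Discussion 100 × 0.06 = 6
  Reading responses 98.5 × 0.49 = 48.265
  Problem sets 89.8 × 0.07 = 6.286
Sum = 86.771
86.771 is ≥ 71 and < 87 → Distinction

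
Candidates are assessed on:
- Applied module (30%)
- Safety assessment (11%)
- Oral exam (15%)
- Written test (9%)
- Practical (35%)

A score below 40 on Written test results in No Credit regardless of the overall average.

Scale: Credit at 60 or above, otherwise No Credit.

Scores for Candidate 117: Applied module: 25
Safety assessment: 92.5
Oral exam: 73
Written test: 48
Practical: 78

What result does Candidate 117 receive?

Credit

Written test score 48 ≥ 40: minimum met.
Weighted total:
  Applied module 25 × 0.3 = 7.5
  Safety assessment 92.5 × 0.11 = 10.175
  Oral exam 73 × 0.15 = 10.95
  Written test 48 × 0.09 = 4.32
  Practical 78 × 0.35 = 27.3
Sum = 60.245
60.245 ≥ 60 → Credit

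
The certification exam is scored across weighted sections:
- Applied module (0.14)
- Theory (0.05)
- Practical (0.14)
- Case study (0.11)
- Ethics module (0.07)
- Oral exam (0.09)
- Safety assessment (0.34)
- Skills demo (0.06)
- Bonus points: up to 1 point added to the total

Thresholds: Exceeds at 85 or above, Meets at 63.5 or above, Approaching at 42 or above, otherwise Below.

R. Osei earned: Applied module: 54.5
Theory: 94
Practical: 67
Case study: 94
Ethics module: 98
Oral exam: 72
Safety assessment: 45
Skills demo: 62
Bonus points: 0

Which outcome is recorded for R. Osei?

Meets

Weighted total:
  Applied module 54.5 × 0.14 = 7.63
  Theory 94 × 0.05 = 4.7
  Practical 67 × 0.14 = 9.38
  Case study 94 × 0.11 = 10.34
  Ethics module 98 × 0.07 = 6.86
  Oral exam 72 × 0.09 = 6.48
  Safety assessment 45 × 0.34 = 15.3
  Skills demo 62 × 0.06 = 3.72
Sum = 64.41
Bonus points: 64.41 + 0 = 64.41
64.41 is ≥ 63.5 and < 85 → Meets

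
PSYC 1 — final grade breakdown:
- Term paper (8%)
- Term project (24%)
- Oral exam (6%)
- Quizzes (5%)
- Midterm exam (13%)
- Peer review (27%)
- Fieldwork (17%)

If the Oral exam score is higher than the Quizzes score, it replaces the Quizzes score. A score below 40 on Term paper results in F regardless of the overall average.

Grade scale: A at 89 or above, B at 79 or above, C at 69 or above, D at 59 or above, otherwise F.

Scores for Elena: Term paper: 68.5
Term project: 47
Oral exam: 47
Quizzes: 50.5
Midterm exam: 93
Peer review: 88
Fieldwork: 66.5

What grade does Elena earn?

Oral exam (47) ≤ Quizzes (50.5), so Quizzes stays at 50.5.
Term paper score 68.5 ≥ 40: minimum met.
Weighted total:
  Term paper 68.5 × 0.08 = 5.48
  Term project 47 × 0.24 = 11.28
  Oral exam 47 × 0.06 = 2.82
  Quizzes 50.5 × 0.05 = 2.525
  Midterm exam 93 × 0.13 = 12.09
  Peer review 88 × 0.27 = 23.76
  Fieldwork 66.5 × 0.17 = 11.305
Sum = 69.26
69.26 is ≥ 69 and < 79 → C

C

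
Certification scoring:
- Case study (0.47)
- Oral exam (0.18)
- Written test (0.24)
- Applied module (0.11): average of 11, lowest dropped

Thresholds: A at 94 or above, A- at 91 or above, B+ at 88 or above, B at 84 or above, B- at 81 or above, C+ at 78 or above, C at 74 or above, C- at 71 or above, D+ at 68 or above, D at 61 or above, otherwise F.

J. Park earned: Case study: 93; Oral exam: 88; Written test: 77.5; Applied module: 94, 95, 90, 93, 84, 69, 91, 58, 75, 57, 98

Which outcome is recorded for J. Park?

Applied module: drop 57 → average of remaining 10 = 847/10 = 84.7
Weighted total:
  Case study 93 × 0.47 = 43.71
  Oral exam 88 × 0.18 = 15.84
  Written test 77.5 × 0.24 = 18.6
  Applied module 84.7 × 0.11 = 9.317
Sum = 87.467
87.467 is ≥ 84 and < 88 → B

B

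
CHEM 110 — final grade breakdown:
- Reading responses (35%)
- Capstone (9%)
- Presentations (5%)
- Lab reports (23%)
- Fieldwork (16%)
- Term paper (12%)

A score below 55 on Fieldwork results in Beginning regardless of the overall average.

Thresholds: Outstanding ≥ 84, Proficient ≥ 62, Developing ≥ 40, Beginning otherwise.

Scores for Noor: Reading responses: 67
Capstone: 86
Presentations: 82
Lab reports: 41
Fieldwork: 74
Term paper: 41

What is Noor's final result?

Fieldwork score 74 ≥ 55: minimum met.
Weighted total:
  Reading responses 67 × 0.35 = 23.45
  Capstone 86 × 0.09 = 7.74
  Presentations 82 × 0.05 = 4.1
  Lab reports 41 × 0.23 = 9.43
  Fieldwork 74 × 0.16 = 11.84
  Term paper 41 × 0.12 = 4.92
Sum = 61.48
61.48 is ≥ 40 and < 62 → Developing

Developing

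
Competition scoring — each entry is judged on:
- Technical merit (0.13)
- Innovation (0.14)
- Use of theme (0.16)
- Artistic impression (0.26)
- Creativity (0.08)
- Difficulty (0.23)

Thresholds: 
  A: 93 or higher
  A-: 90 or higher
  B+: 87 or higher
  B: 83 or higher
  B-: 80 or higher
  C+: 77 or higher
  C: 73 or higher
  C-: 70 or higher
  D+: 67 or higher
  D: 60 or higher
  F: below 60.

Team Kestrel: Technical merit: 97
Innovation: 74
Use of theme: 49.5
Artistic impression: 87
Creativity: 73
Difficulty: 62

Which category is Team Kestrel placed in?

Weighted total:
  Technical merit 97 × 0.13 = 12.61
  Innovation 74 × 0.14 = 10.36
  Use of theme 49.5 × 0.16 = 7.92
  Artistic impression 87 × 0.26 = 22.62
  Creativity 73 × 0.08 = 5.84
  Difficulty 62 × 0.23 = 14.26
Sum = 73.61
73.61 is ≥ 73 and < 77 → C

C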